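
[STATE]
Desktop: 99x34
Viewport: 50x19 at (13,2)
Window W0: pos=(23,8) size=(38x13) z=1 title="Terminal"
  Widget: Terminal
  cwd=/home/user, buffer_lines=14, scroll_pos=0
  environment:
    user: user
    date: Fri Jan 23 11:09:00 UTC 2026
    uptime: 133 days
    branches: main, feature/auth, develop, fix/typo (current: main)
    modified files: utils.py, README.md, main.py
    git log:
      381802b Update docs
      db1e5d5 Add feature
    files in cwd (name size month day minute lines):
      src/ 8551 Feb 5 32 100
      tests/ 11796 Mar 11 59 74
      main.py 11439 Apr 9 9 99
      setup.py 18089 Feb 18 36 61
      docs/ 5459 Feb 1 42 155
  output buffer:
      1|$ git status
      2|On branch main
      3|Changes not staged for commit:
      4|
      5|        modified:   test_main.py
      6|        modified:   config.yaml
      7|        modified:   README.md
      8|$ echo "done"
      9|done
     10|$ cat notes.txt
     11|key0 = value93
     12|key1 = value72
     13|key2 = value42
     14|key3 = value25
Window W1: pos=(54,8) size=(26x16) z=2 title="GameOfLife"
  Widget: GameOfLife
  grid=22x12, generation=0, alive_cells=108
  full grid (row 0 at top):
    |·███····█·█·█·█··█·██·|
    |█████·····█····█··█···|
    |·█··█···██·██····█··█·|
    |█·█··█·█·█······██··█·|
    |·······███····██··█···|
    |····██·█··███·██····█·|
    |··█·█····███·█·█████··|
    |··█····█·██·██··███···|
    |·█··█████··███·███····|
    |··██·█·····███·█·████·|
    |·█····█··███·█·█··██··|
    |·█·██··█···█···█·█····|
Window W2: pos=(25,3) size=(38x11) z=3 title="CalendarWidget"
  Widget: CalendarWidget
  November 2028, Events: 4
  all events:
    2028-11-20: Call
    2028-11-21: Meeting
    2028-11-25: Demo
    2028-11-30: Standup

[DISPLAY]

                                                  
            ┏━━━━━━━━━━━━━━━━━━━━━━━━━━━━━━━━━━━━┓
            ┃ CalendarWidget                     ┃
            ┠────────────────────────────────────┨
            ┃           November 2028            ┃
            ┃Mo Tu We Th Fr Sa Su                ┃
          ┏━┃       1  2  3  4  5                ┃
          ┃ ┃ 6  7  8  9 10 11 12                ┃
          ┠─┃13 14 15 16 17 18 19                ┃
          ┃$┃20* 21* 22 23 24 25* 26             ┃
          ┃O┃27 28 29 30*                        ┃
          ┃C┗━━━━━━━━━━━━━━━━━━━━━━━━━━━━━━━━━━━━┛
          ┃                              ┃·█··█···
          ┃        modified:   test_main.┃█·█··█·█
          ┃        modified:   config.yam┃·······█
          ┃        modified:   README.md ┃····██·█
          ┃$ echo "done"                 ┃··█·█···
          ┃done                          ┃··█····█
          ┗━━━━━━━━━━━━━━━━━━━━━━━━━━━━━━┃·█··████


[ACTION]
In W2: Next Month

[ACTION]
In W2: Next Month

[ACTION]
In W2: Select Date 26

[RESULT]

                                                  
            ┏━━━━━━━━━━━━━━━━━━━━━━━━━━━━━━━━━━━━┓
            ┃ CalendarWidget                     ┃
            ┠────────────────────────────────────┨
            ┃            January 2029            ┃
            ┃Mo Tu We Th Fr Sa Su                ┃
          ┏━┃ 1  2  3  4  5  6  7                ┃
          ┃ ┃ 8  9 10 11 12 13 14                ┃
          ┠─┃15 16 17 18 19 20 21                ┃
          ┃$┃22 23 24 25 [26] 27 28              ┃
          ┃O┃29 30 31                            ┃
          ┃C┗━━━━━━━━━━━━━━━━━━━━━━━━━━━━━━━━━━━━┛
          ┃                              ┃·█··█···
          ┃        modified:   test_main.┃█·█··█·█
          ┃        modified:   config.yam┃·······█
          ┃        modified:   README.md ┃····██·█
          ┃$ echo "done"                 ┃··█·█···
          ┃done                          ┃··█····█
          ┗━━━━━━━━━━━━━━━━━━━━━━━━━━━━━━┃·█··████


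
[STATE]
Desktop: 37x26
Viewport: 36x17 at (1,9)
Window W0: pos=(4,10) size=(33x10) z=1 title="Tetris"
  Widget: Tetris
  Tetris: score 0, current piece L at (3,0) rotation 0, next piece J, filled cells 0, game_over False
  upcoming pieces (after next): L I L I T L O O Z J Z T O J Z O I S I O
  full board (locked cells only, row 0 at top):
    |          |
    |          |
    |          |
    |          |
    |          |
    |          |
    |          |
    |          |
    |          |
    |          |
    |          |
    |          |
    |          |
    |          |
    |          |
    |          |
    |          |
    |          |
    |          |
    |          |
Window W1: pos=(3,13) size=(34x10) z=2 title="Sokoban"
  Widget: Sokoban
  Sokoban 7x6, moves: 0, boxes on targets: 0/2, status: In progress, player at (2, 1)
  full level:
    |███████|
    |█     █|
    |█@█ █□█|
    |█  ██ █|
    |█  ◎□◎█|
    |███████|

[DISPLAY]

                                    
   ┏━━━━━━━━━━━━━━━━━━━━━━━━━━━━━━━┓
   ┃ Tetris                        ┃
   ┠───────────────────────────────┨
  ┏━━━━━━━━━━━━━━━━━━━━━━━━━━━━━━━━┓
  ┃ Sokoban                        ┃
  ┠────────────────────────────────┨
  ┃███████                         ┃
  ┃█     █                         ┃
  ┃█@█ █□█                         ┃
  ┃█  ██ █                         ┃
  ┃█  ◎□◎█                         ┃
  ┃███████                         ┃
  ┗━━━━━━━━━━━━━━━━━━━━━━━━━━━━━━━━┛
                                    
                                    
                                    


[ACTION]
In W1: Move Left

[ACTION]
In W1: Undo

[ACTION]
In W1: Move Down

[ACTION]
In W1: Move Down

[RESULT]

                                    
   ┏━━━━━━━━━━━━━━━━━━━━━━━━━━━━━━━┓
   ┃ Tetris                        ┃
   ┠───────────────────────────────┨
  ┏━━━━━━━━━━━━━━━━━━━━━━━━━━━━━━━━┓
  ┃ Sokoban                        ┃
  ┠────────────────────────────────┨
  ┃███████                         ┃
  ┃█     █                         ┃
  ┃█ █ █□█                         ┃
  ┃█  ██ █                         ┃
  ┃█@ ◎□◎█                         ┃
  ┃███████                         ┃
  ┗━━━━━━━━━━━━━━━━━━━━━━━━━━━━━━━━┛
                                    
                                    
                                    


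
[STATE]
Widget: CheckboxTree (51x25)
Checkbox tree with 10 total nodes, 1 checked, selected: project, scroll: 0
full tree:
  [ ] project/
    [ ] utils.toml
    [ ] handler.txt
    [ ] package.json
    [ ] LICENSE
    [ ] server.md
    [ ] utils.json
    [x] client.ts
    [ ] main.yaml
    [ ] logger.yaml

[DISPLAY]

>[-] project/                                      
   [ ] utils.toml                                  
   [ ] handler.txt                                 
   [ ] package.json                                
   [ ] LICENSE                                     
   [ ] server.md                                   
   [ ] utils.json                                  
   [x] client.ts                                   
   [ ] main.yaml                                   
   [ ] logger.yaml                                 
                                                   
                                                   
                                                   
                                                   
                                                   
                                                   
                                                   
                                                   
                                                   
                                                   
                                                   
                                                   
                                                   
                                                   
                                                   


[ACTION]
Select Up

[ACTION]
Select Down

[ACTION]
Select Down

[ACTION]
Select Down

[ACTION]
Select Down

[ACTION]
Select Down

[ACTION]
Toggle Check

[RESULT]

 [-] project/                                      
   [ ] utils.toml                                  
   [ ] handler.txt                                 
   [ ] package.json                                
   [ ] LICENSE                                     
>  [x] server.md                                   
   [ ] utils.json                                  
   [x] client.ts                                   
   [ ] main.yaml                                   
   [ ] logger.yaml                                 
                                                   
                                                   
                                                   
                                                   
                                                   
                                                   
                                                   
                                                   
                                                   
                                                   
                                                   
                                                   
                                                   
                                                   
                                                   


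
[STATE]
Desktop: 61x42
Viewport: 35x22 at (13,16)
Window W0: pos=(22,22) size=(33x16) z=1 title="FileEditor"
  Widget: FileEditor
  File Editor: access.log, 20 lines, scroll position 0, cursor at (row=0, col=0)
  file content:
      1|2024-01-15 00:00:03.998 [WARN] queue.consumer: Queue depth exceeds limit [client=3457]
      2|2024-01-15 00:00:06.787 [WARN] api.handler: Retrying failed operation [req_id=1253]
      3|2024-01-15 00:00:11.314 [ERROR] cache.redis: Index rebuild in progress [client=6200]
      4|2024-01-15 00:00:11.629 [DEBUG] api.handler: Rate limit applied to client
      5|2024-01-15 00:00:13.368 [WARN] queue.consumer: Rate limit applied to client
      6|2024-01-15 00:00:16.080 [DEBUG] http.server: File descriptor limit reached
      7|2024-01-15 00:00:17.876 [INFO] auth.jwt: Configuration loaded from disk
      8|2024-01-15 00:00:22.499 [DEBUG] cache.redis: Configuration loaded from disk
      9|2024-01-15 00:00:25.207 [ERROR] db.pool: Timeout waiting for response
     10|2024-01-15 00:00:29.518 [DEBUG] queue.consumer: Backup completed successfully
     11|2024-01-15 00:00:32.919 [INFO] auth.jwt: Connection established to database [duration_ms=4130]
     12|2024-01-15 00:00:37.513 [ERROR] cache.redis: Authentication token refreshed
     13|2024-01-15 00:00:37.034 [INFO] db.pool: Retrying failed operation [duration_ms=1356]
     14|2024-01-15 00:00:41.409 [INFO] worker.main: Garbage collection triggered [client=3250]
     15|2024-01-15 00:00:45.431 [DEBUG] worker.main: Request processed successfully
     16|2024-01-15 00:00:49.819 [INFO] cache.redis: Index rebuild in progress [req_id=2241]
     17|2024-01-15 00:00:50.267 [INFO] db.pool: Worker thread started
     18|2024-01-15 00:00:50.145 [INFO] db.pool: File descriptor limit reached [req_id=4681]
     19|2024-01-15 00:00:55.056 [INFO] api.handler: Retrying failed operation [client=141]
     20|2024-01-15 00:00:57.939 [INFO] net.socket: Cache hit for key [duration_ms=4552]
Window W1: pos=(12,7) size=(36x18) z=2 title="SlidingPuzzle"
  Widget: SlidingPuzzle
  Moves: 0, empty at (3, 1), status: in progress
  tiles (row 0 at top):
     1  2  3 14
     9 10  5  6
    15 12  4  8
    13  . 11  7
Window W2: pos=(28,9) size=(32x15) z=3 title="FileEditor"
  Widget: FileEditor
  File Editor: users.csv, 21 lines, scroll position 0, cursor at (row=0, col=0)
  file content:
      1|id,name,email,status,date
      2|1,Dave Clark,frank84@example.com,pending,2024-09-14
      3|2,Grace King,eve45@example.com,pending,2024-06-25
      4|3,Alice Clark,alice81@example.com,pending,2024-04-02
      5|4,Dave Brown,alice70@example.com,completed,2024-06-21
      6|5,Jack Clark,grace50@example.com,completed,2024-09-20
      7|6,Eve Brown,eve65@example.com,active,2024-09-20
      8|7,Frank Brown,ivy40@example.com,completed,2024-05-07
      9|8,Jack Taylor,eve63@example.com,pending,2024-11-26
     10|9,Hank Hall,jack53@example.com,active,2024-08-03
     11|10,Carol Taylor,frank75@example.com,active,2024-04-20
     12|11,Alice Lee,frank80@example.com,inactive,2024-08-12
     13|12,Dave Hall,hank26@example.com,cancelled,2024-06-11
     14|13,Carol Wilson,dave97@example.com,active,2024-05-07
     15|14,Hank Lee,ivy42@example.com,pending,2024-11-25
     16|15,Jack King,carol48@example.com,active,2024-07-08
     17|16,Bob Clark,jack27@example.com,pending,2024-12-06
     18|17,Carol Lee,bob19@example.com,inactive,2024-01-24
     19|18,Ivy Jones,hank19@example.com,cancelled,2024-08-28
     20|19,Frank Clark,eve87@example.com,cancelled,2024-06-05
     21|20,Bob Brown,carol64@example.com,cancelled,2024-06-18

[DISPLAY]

├────┼────┼────┃4,Dave Brown,alice7
│ 13 │    │ 11 ┃5,Jack Clark,grace5
└────┴────┴────┃6,Eve Brown,eve65@e
Moves: 0       ┃7,Frank Brown,ivy40
               ┃8,Jack Taylor,eve63
               ┃9,Hank Hall,jack53@
               ┃10,Carol Taylor,fra
               ┗━━━━━━━━━━━━━━━━━━━
━━━━━━━━━━━━━━━━━━━━━━━━━━━━━━━━━━┛
         ┃█024-01-15 00:00:03.998 [
         ┃2024-01-15 00:00:06.787 [
         ┃2024-01-15 00:00:11.314 [
         ┃2024-01-15 00:00:11.629 [
         ┃2024-01-15 00:00:13.368 [
         ┃2024-01-15 00:00:16.080 [
         ┃2024-01-15 00:00:17.876 [
         ┃2024-01-15 00:00:22.499 [
         ┃2024-01-15 00:00:25.207 [
         ┃2024-01-15 00:00:29.518 [
         ┃2024-01-15 00:00:32.919 [
         ┃2024-01-15 00:00:37.513 [
         ┗━━━━━━━━━━━━━━━━━━━━━━━━━


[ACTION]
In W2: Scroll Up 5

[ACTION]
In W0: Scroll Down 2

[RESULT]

├────┼────┼────┃4,Dave Brown,alice7
│ 13 │    │ 11 ┃5,Jack Clark,grace5
└────┴────┴────┃6,Eve Brown,eve65@e
Moves: 0       ┃7,Frank Brown,ivy40
               ┃8,Jack Taylor,eve63
               ┃9,Hank Hall,jack53@
               ┃10,Carol Taylor,fra
               ┗━━━━━━━━━━━━━━━━━━━
━━━━━━━━━━━━━━━━━━━━━━━━━━━━━━━━━━┛
         ┃2024-01-15 00:00:11.314 [
         ┃2024-01-15 00:00:11.629 [
         ┃2024-01-15 00:00:13.368 [
         ┃2024-01-15 00:00:16.080 [
         ┃2024-01-15 00:00:17.876 [
         ┃2024-01-15 00:00:22.499 [
         ┃2024-01-15 00:00:25.207 [
         ┃2024-01-15 00:00:29.518 [
         ┃2024-01-15 00:00:32.919 [
         ┃2024-01-15 00:00:37.513 [
         ┃2024-01-15 00:00:37.034 [
         ┃2024-01-15 00:00:41.409 [
         ┗━━━━━━━━━━━━━━━━━━━━━━━━━


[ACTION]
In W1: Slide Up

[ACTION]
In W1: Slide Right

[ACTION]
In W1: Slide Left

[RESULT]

├────┼────┼────┃4,Dave Brown,alice7
│ 13 │    │ 11 ┃5,Jack Clark,grace5
└────┴────┴────┃6,Eve Brown,eve65@e
Moves: 2       ┃7,Frank Brown,ivy40
               ┃8,Jack Taylor,eve63
               ┃9,Hank Hall,jack53@
               ┃10,Carol Taylor,fra
               ┗━━━━━━━━━━━━━━━━━━━
━━━━━━━━━━━━━━━━━━━━━━━━━━━━━━━━━━┛
         ┃2024-01-15 00:00:11.314 [
         ┃2024-01-15 00:00:11.629 [
         ┃2024-01-15 00:00:13.368 [
         ┃2024-01-15 00:00:16.080 [
         ┃2024-01-15 00:00:17.876 [
         ┃2024-01-15 00:00:22.499 [
         ┃2024-01-15 00:00:25.207 [
         ┃2024-01-15 00:00:29.518 [
         ┃2024-01-15 00:00:32.919 [
         ┃2024-01-15 00:00:37.513 [
         ┃2024-01-15 00:00:37.034 [
         ┃2024-01-15 00:00:41.409 [
         ┗━━━━━━━━━━━━━━━━━━━━━━━━━


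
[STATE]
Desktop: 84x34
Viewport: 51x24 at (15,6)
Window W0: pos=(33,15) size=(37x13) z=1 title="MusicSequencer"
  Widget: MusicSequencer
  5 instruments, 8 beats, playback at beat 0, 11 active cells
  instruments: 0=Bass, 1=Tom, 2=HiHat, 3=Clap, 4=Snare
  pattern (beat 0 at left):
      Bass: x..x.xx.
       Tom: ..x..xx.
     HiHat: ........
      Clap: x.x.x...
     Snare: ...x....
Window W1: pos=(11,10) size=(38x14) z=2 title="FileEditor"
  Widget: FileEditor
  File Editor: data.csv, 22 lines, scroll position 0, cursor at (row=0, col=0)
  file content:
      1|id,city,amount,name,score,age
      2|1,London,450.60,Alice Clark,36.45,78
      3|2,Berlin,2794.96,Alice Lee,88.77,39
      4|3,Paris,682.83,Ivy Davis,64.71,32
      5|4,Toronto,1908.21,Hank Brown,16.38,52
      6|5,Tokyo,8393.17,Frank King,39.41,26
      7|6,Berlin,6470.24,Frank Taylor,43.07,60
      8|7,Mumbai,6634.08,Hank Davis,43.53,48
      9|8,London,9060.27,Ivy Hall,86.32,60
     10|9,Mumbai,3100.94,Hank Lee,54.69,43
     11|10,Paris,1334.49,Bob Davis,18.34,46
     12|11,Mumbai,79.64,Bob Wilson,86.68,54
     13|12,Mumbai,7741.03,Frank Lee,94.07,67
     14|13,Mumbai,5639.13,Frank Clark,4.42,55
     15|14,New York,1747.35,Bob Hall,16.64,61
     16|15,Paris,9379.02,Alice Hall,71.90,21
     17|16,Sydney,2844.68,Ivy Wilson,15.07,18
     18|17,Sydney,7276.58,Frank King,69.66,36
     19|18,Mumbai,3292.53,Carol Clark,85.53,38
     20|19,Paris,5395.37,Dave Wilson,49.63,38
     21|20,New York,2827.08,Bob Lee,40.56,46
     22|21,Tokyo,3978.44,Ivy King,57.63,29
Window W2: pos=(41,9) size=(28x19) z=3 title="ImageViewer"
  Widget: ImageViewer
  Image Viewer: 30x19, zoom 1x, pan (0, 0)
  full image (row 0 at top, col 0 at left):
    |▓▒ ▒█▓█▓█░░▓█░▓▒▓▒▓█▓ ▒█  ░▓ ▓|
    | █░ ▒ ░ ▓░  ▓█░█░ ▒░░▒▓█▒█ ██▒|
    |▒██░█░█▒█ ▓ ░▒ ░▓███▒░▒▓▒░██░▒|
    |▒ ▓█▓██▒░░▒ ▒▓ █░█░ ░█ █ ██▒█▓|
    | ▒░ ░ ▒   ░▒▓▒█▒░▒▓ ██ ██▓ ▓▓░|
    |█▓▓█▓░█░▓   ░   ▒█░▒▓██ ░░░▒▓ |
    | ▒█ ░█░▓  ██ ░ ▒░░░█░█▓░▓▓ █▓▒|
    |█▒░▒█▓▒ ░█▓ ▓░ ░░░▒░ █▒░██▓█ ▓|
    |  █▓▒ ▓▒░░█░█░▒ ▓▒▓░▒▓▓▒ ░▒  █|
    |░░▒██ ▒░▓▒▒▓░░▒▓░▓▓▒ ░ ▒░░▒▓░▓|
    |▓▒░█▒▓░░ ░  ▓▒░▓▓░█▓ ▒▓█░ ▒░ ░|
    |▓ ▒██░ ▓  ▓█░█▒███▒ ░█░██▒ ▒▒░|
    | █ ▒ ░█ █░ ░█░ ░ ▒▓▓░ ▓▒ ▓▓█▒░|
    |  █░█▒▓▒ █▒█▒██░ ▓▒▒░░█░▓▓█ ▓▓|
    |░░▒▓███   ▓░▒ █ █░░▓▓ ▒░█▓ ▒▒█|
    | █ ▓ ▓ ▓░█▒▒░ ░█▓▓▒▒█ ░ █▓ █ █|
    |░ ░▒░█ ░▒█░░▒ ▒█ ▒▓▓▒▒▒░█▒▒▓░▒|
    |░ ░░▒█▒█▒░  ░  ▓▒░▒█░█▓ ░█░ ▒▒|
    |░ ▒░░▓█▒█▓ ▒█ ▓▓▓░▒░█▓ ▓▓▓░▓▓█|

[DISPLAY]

                                                   
                                                   
                                                   
                          ┏━━━━━━━━━━━━━━━━━━━━━━━━
━━━━━━━━━━━━━━━━━━━━━━━━━━┃ ImageViewer            
leEditor                  ┠────────────────────────
──────────────────────────┃▓▒ ▒█▓█▓█░░▓█░▓▒▓▒▓█▓ ▒█
city,amount,name,score,age┃ █░ ▒ ░ ▓░  ▓█░█░ ▒░░▒▓█
ondon,450.60,Alice Clark,3┃▒██░█░█▒█ ▓ ░▒ ░▓███▒░▒▓
erlin,2794.96,Alice Lee,88┃▒ ▓█▓██▒░░▒ ▒▓ █░█░ ░█ █
aris,682.83,Ivy Davis,64.7┃ ▒░ ░ ▒   ░▒▓▒█▒░▒▓ ██ █
oronto,1908.21,Hank Brown,┃█▓▓█▓░█░▓   ░   ▒█░▒▓██ 
okyo,8393.17,Frank King,39┃ ▒█ ░█░▓  ██ ░ ▒░░░█░█▓░
erlin,6470.24,Frank Taylor┃█▒░▒█▓▒ ░█▓ ▓░ ░░░▒░ █▒░
umbai,6634.08,Hank Davis,4┃  █▓▒ ▓▒░░█░█░▒ ▓▒▓░▒▓▓▒
ondon,9060.27,Ivy Hall,86.┃░░▒██ ▒░▓▒▒▓░░▒▓░▓▓▒ ░ ▒
umbai,3100.94,Hank Lee,54.┃▓▒░█▒▓░░ ░  ▓▒░▓▓░█▓ ▒▓█
━━━━━━━━━━━━━━━━━━━━━━━━━━┃▓ ▒██░ ▓  ▓█░█▒███▒ ░█░█
                  ┃       ┃ █ ▒ ░█ █░ ░█░ ░ ▒▓▓░ ▓▒
                  ┃       ┃  █░█▒▓▒ █▒█▒██░ ▓▒▒░░█░
                  ┃       ┃░░▒▓███   ▓░▒ █ █░░▓▓ ▒░
                  ┗━━━━━━━┗━━━━━━━━━━━━━━━━━━━━━━━━
                                                   
                                                   


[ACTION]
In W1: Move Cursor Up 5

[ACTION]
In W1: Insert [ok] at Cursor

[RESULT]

                                                   
                                                   
                                                   
                          ┏━━━━━━━━━━━━━━━━━━━━━━━━
━━━━━━━━━━━━━━━━━━━━━━━━━━┃ ImageViewer            
leEditor                  ┠────────────────────────
──────────────────────────┃▓▒ ▒█▓█▓█░░▓█░▓▒▓▒▓█▓ ▒█
d,city,amount,name,score,a┃ █░ ▒ ░ ▓░  ▓█░█░ ▒░░▒▓█
ondon,450.60,Alice Clark,3┃▒██░█░█▒█ ▓ ░▒ ░▓███▒░▒▓
erlin,2794.96,Alice Lee,88┃▒ ▓█▓██▒░░▒ ▒▓ █░█░ ░█ █
aris,682.83,Ivy Davis,64.7┃ ▒░ ░ ▒   ░▒▓▒█▒░▒▓ ██ █
oronto,1908.21,Hank Brown,┃█▓▓█▓░█░▓   ░   ▒█░▒▓██ 
okyo,8393.17,Frank King,39┃ ▒█ ░█░▓  ██ ░ ▒░░░█░█▓░
erlin,6470.24,Frank Taylor┃█▒░▒█▓▒ ░█▓ ▓░ ░░░▒░ █▒░
umbai,6634.08,Hank Davis,4┃  █▓▒ ▓▒░░█░█░▒ ▓▒▓░▒▓▓▒
ondon,9060.27,Ivy Hall,86.┃░░▒██ ▒░▓▒▒▓░░▒▓░▓▓▒ ░ ▒
umbai,3100.94,Hank Lee,54.┃▓▒░█▒▓░░ ░  ▓▒░▓▓░█▓ ▒▓█
━━━━━━━━━━━━━━━━━━━━━━━━━━┃▓ ▒██░ ▓  ▓█░█▒███▒ ░█░█
                  ┃       ┃ █ ▒ ░█ █░ ░█░ ░ ▒▓▓░ ▓▒
                  ┃       ┃  █░█▒▓▒ █▒█▒██░ ▓▒▒░░█░
                  ┃       ┃░░▒▓███   ▓░▒ █ █░░▓▓ ▒░
                  ┗━━━━━━━┗━━━━━━━━━━━━━━━━━━━━━━━━
                                                   
                                                   


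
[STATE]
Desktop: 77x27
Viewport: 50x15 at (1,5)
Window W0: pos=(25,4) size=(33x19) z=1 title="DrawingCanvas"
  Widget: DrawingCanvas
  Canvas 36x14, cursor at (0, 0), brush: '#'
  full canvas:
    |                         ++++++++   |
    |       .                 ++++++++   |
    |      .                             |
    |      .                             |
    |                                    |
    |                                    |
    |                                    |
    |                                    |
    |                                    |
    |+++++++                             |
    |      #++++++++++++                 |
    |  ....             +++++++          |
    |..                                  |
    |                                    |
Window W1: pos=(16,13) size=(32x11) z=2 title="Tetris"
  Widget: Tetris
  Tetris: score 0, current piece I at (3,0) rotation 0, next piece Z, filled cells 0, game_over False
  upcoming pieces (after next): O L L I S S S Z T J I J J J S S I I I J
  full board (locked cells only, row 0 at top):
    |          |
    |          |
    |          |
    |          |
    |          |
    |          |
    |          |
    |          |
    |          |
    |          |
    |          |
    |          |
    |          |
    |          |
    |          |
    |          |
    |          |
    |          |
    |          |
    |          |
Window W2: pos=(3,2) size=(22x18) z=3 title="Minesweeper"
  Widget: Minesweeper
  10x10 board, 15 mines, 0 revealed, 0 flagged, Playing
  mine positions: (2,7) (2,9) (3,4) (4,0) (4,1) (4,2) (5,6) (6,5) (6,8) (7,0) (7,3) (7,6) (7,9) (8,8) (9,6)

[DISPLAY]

  ┃■■■■■■■■■■          ┃┃ DrawingCanvas           
  ┃■■■■■■■■■■          ┃┠─────────────────────────
  ┃■■■■■■■■■■          ┃┃+                        
  ┃■■■■■■■■■■          ┃┃       .                 
  ┃■■■■■■■■■■          ┃┃      .                  
  ┃■■■■■■■■■■          ┃┃      .                  
  ┃■■■■■■■■■■          ┃┃                         
  ┃■■■■■■■■■■          ┃┃                         
  ┃■■■■■■■■■■          ┃━━━━━━━━━━━━━━━━━━━━━━┓   
  ┃■■■■■■■■■■          ┃                      ┃   
  ┃                    ┃──────────────────────┨   
  ┃                    ┃  │Next:              ┃   
  ┃                    ┃  │▓▓                 ┃   
  ┃                    ┃  │ ▓▓                ┃+++
  ┗━━━━━━━━━━━━━━━━━━━━┛  │                   ┃   


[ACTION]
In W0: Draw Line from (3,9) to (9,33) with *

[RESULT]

  ┃■■■■■■■■■■          ┃┃ DrawingCanvas           
  ┃■■■■■■■■■■          ┃┠─────────────────────────
  ┃■■■■■■■■■■          ┃┃+                        
  ┃■■■■■■■■■■          ┃┃       .                 
  ┃■■■■■■■■■■          ┃┃      .                  
  ┃■■■■■■■■■■          ┃┃      .  ***             
  ┃■■■■■■■■■■          ┃┃            ****         
  ┃■■■■■■■■■■          ┃┃                ****     
  ┃■■■■■■■■■■          ┃━━━━━━━━━━━━━━━━━━━━━━┓** 
  ┃■■■■■■■■■■          ┃                      ┃  *
  ┃                    ┃──────────────────────┨   
  ┃                    ┃  │Next:              ┃   
  ┃                    ┃  │▓▓                 ┃   
  ┃                    ┃  │ ▓▓                ┃+++
  ┗━━━━━━━━━━━━━━━━━━━━┛  │                   ┃   


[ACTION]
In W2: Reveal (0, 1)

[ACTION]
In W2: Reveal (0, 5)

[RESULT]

  ┃                    ┃┃ DrawingCanvas           
  ┃      1121          ┃┠─────────────────────────
  ┃   1111■■■          ┃┃+                        
  ┃2322■■■■■■          ┃┃       .                 
  ┃■■■■■■■■■■          ┃┃      .                  
  ┃■■■■■■■■■■          ┃┃      .  ***             
  ┃■■■■■■■■■■          ┃┃            ****         
  ┃■■■■■■■■■■          ┃┃                ****     
  ┃■■■■■■■■■■          ┃━━━━━━━━━━━━━━━━━━━━━━┓** 
  ┃■■■■■■■■■■          ┃                      ┃  *
  ┃                    ┃──────────────────────┨   
  ┃                    ┃  │Next:              ┃   
  ┃                    ┃  │▓▓                 ┃   
  ┃                    ┃  │ ▓▓                ┃+++
  ┗━━━━━━━━━━━━━━━━━━━━┛  │                   ┃   


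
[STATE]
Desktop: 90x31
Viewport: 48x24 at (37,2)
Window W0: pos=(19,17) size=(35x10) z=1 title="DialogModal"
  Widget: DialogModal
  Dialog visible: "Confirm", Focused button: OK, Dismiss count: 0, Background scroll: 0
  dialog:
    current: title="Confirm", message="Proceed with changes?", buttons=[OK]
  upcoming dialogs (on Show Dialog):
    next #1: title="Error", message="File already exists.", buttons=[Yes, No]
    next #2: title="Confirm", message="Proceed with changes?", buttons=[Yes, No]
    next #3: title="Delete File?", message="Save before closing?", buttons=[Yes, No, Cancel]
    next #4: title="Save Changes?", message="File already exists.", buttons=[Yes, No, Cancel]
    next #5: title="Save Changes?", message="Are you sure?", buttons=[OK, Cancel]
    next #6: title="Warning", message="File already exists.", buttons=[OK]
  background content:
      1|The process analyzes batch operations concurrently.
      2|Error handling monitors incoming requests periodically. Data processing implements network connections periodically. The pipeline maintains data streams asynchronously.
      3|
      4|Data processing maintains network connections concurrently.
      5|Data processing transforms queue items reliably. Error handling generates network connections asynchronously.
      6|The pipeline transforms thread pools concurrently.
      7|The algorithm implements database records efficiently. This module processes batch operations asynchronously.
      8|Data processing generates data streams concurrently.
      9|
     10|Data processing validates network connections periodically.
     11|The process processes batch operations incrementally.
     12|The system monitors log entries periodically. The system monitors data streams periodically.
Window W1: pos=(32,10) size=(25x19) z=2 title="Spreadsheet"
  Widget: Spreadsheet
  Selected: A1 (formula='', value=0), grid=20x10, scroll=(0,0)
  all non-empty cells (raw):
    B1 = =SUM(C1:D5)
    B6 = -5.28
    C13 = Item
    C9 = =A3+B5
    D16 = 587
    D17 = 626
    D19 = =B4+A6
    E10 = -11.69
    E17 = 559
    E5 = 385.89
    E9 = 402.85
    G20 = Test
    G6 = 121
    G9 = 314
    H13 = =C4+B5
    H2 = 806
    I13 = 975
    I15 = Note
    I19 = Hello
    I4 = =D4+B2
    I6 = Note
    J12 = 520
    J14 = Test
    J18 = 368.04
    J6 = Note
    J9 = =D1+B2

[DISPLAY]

                                                
                                                
                                                
                                                
                                                
                                                
                                                
                                                
━━━━━━━━━━━━━━━━━━━┓                            
eadsheet           ┃                            
───────────────────┨                            
                   ┃                            
   A       B       ┃                            
-------------------┃                            
     [0]       0   ┃                            
       0       0   ┃                            
       0       0   ┃                            
       0       0   ┃                            
       0       0   ┃                            
       0   -5.28   ┃                            
       0       0   ┃                            
       0       0   ┃                            
       0       0   ┃                            
       0       0   ┃                            


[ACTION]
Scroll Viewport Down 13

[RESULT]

                                                
                                                
                                                
━━━━━━━━━━━━━━━━━━━┓                            
eadsheet           ┃                            
───────────────────┨                            
                   ┃                            
   A       B       ┃                            
-------------------┃                            
     [0]       0   ┃                            
       0       0   ┃                            
       0       0   ┃                            
       0       0   ┃                            
       0       0   ┃                            
       0   -5.28   ┃                            
       0       0   ┃                            
       0       0   ┃                            
       0       0   ┃                            
       0       0   ┃                            
       0       0   ┃                            
       0       0   ┃                            
━━━━━━━━━━━━━━━━━━━┛                            
                                                
                                                


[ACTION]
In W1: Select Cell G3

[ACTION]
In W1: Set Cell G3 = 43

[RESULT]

                                                
                                                
                                                
━━━━━━━━━━━━━━━━━━━┓                            
eadsheet           ┃                            
───────────────────┨                            
43                 ┃                            
   A       B       ┃                            
-------------------┃                            
       0       0   ┃                            
       0       0   ┃                            
       0       0   ┃                            
       0       0   ┃                            
       0       0   ┃                            
       0   -5.28   ┃                            
       0       0   ┃                            
       0       0   ┃                            
       0       0   ┃                            
       0       0   ┃                            
       0       0   ┃                            
       0       0   ┃                            
━━━━━━━━━━━━━━━━━━━┛                            
                                                
                                                


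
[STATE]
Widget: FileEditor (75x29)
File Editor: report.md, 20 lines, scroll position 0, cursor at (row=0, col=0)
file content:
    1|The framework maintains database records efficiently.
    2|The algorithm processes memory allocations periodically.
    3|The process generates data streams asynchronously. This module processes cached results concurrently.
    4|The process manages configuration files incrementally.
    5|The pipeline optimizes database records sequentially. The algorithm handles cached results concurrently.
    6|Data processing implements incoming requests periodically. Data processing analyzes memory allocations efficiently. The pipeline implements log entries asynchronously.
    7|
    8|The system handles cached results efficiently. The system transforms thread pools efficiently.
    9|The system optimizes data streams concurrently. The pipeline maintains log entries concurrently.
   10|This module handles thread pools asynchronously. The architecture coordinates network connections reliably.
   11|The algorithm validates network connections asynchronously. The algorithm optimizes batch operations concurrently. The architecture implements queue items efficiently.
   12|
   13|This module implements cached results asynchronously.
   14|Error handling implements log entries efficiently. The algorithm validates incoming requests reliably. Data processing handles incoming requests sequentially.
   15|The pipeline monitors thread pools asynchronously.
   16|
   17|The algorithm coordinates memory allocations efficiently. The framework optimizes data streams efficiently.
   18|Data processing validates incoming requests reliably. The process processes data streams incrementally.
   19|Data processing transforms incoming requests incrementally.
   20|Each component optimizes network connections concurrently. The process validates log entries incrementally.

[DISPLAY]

█he framework maintains database records efficiently.                     ▲
The algorithm processes memory allocations periodically.                  █
The process generates data streams asynchronously. This module processes c░
The process manages configuration files incrementally.                    ░
The pipeline optimizes database records sequentially. The algorithm handle░
Data processing implements incoming requests periodically. Data processing░
                                                                          ░
The system handles cached results efficiently. The system transforms threa░
The system optimizes data streams concurrently. The pipeline maintains log░
This module handles thread pools asynchronously. The architecture coordina░
The algorithm validates network connections asynchronously. The algorithm ░
                                                                          ░
This module implements cached results asynchronously.                     ░
Error handling implements log entries efficiently. The algorithm validates░
The pipeline monitors thread pools asynchronously.                        ░
                                                                          ░
The algorithm coordinates memory allocations efficiently. The framework op░
Data processing validates incoming requests reliably. The process processe░
Data processing transforms incoming requests incrementally.               ░
Each component optimizes network connections concurrently. The process val░
                                                                          ░
                                                                          ░
                                                                          ░
                                                                          ░
                                                                          ░
                                                                          ░
                                                                          ░
                                                                          ░
                                                                          ▼


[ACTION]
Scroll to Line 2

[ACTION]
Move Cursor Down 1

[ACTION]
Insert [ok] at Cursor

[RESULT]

The framework maintains database records efficiently.                     ▲
ok█he algorithm processes memory allocations periodically.                █
The process generates data streams asynchronously. This module processes c░
The process manages configuration files incrementally.                    ░
The pipeline optimizes database records sequentially. The algorithm handle░
Data processing implements incoming requests periodically. Data processing░
                                                                          ░
The system handles cached results efficiently. The system transforms threa░
The system optimizes data streams concurrently. The pipeline maintains log░
This module handles thread pools asynchronously. The architecture coordina░
The algorithm validates network connections asynchronously. The algorithm ░
                                                                          ░
This module implements cached results asynchronously.                     ░
Error handling implements log entries efficiently. The algorithm validates░
The pipeline monitors thread pools asynchronously.                        ░
                                                                          ░
The algorithm coordinates memory allocations efficiently. The framework op░
Data processing validates incoming requests reliably. The process processe░
Data processing transforms incoming requests incrementally.               ░
Each component optimizes network connections concurrently. The process val░
                                                                          ░
                                                                          ░
                                                                          ░
                                                                          ░
                                                                          ░
                                                                          ░
                                                                          ░
                                                                          ░
                                                                          ▼
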